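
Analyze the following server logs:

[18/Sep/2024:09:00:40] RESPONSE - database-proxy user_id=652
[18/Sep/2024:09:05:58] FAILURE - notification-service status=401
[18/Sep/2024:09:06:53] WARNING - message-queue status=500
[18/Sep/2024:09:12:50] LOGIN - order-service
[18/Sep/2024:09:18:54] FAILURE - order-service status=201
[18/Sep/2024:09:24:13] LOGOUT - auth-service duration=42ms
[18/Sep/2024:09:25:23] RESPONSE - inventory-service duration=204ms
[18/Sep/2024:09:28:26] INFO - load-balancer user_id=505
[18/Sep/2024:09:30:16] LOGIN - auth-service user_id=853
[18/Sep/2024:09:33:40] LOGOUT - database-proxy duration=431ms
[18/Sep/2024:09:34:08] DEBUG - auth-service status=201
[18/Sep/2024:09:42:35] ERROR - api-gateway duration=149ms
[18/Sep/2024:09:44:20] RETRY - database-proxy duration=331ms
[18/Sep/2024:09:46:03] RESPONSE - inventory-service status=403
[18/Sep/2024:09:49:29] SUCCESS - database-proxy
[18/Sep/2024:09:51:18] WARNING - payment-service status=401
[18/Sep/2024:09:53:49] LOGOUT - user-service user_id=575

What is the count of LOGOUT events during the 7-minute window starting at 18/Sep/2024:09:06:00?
0

To count events in the time window:

1. Window boundaries: 18/Sep/2024:09:06:00 to 18/Sep/2024:09:13:00
2. Filter for LOGOUT events within this window
3. Count matching events: 0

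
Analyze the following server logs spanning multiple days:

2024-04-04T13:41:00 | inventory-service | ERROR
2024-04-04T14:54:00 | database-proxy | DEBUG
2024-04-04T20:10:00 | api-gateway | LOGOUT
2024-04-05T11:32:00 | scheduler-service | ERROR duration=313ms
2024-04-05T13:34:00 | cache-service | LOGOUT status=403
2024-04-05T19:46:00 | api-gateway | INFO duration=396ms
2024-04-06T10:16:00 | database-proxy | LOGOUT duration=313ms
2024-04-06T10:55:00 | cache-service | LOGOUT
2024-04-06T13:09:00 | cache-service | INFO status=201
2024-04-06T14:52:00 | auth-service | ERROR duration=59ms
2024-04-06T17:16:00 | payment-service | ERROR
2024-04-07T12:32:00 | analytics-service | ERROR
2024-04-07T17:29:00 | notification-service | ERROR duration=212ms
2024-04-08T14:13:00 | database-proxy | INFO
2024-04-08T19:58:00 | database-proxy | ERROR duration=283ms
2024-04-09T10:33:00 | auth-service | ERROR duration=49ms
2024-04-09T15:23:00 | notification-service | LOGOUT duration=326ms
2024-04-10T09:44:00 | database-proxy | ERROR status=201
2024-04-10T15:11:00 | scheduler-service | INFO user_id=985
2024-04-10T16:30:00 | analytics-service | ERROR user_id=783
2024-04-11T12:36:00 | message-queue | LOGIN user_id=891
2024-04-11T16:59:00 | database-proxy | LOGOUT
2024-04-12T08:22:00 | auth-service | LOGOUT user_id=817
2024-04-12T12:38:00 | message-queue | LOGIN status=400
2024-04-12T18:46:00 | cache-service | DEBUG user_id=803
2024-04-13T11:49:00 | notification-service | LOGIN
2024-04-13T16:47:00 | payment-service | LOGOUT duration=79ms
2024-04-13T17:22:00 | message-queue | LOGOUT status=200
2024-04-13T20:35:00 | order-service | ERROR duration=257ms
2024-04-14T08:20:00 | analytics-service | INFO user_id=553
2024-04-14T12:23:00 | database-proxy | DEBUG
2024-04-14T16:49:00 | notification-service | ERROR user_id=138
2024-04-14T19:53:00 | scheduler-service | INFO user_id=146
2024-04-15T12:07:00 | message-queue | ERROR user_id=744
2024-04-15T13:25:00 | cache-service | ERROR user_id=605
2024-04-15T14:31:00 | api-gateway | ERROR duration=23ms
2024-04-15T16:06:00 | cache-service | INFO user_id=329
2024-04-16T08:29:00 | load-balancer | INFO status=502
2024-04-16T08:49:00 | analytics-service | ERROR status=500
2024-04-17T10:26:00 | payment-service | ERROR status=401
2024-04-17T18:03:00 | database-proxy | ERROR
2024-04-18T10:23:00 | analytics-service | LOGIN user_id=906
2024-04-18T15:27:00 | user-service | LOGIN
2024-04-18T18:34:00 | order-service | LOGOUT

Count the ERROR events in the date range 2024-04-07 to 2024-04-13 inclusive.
7

To filter by date range:

1. Date range: 2024-04-07 through 2024-04-13, both dates inclusive
2. Filter for ERROR events whose date falls in this range
3. Count matching events: 7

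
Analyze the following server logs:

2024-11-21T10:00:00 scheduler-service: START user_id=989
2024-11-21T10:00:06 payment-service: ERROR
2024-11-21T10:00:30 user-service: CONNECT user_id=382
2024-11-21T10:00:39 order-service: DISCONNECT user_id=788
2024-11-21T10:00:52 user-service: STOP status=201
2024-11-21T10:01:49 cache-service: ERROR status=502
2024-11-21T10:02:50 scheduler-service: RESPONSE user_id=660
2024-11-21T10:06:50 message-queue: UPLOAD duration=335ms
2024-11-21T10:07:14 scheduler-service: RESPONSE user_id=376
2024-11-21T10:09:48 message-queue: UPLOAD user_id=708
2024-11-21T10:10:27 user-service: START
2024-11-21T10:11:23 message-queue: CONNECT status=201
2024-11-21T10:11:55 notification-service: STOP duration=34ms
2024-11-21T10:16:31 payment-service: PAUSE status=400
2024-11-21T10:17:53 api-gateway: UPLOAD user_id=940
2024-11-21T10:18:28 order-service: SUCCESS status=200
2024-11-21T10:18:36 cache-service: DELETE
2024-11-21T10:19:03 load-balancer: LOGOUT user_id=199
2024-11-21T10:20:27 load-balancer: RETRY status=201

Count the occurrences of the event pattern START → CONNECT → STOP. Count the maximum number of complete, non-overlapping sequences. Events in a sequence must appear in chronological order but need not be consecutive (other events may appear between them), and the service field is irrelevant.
2

To count sequences:

1. Look for pattern: START → CONNECT → STOP
2. Greedily scan the log in chronological order, matching each sequence element in turn (ignoring service)
3. Each time the full pattern completes, increment the count and restart matching from the next event
4. Complete non-overlapping sequences found: 2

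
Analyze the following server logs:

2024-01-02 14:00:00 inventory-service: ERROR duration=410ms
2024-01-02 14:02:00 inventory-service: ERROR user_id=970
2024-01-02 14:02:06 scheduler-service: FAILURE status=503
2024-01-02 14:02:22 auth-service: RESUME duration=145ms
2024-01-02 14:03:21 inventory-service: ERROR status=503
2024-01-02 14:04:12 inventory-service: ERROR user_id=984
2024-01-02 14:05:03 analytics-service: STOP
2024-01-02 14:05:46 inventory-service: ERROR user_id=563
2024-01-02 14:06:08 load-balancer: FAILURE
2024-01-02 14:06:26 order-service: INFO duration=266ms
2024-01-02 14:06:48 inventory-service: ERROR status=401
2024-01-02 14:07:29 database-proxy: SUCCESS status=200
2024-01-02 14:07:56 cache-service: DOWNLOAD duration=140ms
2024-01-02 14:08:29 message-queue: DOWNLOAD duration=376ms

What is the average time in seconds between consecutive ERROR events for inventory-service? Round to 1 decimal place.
81.6

To calculate average interval:

1. Find all ERROR events for inventory-service in order
2. Calculate time gaps between consecutive events
3. Compute mean of gaps: 408 / 5 = 81.6 seconds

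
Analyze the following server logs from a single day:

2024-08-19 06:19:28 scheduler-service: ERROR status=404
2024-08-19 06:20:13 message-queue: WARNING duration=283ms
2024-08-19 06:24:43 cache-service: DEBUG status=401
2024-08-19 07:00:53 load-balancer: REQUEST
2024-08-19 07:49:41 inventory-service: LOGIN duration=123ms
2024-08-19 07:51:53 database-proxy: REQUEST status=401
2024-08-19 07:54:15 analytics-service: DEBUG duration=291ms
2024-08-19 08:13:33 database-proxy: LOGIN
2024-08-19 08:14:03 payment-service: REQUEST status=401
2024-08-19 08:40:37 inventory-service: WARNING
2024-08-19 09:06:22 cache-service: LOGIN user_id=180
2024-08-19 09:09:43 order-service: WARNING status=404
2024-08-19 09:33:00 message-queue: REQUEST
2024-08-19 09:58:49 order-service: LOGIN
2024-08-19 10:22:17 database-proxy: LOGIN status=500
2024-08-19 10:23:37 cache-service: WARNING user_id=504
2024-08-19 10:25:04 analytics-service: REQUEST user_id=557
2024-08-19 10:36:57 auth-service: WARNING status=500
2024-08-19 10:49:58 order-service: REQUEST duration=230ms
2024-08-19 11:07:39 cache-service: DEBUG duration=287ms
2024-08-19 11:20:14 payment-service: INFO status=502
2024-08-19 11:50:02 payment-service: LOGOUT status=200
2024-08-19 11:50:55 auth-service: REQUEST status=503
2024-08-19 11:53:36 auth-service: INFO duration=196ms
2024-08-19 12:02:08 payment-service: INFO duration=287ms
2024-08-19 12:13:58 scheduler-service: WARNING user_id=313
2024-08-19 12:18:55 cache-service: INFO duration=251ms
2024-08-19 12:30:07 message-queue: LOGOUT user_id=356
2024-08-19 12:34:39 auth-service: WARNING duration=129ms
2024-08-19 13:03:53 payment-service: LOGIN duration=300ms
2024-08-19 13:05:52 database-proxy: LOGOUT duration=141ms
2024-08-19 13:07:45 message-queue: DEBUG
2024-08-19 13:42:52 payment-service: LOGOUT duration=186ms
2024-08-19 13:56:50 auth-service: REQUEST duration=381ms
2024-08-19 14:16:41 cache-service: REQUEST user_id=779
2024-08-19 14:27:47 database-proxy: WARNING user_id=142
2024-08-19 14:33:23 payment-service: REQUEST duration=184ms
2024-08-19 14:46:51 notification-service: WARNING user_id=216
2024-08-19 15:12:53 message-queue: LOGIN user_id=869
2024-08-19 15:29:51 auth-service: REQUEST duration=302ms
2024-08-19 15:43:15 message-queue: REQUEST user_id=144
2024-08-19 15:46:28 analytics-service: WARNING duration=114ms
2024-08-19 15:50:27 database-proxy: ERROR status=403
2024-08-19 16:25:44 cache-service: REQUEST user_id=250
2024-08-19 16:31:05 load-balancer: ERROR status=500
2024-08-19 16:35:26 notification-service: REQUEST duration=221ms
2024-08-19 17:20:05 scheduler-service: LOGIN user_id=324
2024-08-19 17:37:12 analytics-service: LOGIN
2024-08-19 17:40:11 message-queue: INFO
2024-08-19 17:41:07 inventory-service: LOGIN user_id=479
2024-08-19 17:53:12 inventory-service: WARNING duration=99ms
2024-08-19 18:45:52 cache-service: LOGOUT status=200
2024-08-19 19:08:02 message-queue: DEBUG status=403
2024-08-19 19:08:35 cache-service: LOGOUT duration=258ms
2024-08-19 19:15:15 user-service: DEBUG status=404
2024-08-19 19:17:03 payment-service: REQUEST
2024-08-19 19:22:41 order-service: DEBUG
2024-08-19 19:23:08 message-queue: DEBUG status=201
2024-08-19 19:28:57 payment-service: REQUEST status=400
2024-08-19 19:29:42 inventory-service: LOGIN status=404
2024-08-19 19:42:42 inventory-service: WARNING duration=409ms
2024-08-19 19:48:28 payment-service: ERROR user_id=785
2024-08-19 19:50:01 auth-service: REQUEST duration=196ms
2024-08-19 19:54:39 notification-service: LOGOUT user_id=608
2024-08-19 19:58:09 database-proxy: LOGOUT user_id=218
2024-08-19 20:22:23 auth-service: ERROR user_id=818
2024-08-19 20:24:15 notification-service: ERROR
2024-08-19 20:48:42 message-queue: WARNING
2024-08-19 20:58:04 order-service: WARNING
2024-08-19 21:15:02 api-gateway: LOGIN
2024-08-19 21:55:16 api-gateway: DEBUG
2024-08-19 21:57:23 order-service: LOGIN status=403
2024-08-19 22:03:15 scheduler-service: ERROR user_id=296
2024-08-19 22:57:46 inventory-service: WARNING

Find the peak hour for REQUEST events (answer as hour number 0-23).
19

To find the peak hour:

1. Group all REQUEST events by hour
2. Count events in each hour
3. Find hour with maximum count
4. Peak hour: 19 (with 3 events)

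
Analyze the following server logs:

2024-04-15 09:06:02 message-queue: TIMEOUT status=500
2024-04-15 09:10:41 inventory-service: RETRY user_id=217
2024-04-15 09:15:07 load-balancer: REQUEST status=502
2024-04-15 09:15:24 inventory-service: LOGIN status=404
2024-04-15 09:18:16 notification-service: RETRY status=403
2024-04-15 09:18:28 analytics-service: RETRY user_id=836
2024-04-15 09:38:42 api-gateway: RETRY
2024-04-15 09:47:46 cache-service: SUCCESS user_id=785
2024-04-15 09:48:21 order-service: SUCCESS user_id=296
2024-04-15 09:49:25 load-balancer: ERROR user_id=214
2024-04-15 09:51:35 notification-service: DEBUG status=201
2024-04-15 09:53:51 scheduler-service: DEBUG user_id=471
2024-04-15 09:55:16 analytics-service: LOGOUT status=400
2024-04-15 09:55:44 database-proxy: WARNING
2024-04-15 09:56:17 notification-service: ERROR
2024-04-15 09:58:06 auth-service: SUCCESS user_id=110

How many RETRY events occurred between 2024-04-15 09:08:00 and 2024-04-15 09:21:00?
3

To count events in the time window:

1. Window boundaries: 2024-04-15 09:08:00 to 2024-04-15 09:21:00
2. Filter for RETRY events within this window
3. Count matching events: 3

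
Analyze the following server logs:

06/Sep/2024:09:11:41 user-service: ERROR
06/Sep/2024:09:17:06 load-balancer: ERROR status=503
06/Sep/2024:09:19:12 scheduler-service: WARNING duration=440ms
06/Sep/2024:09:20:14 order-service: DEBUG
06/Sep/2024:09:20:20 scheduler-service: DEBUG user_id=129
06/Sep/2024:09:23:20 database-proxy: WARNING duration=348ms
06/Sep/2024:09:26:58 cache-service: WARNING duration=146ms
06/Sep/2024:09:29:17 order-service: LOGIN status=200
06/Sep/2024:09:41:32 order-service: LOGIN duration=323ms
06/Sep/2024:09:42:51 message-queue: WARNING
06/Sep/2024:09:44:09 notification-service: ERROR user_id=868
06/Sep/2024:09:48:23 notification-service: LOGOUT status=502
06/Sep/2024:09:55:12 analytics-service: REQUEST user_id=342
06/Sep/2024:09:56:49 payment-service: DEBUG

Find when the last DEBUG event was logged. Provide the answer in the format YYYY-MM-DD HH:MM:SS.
2024-09-06 09:56:49

To find the last event:

1. Filter for all DEBUG events
2. Sort by timestamp
3. Select the last one
4. Timestamp: 2024-09-06 09:56:49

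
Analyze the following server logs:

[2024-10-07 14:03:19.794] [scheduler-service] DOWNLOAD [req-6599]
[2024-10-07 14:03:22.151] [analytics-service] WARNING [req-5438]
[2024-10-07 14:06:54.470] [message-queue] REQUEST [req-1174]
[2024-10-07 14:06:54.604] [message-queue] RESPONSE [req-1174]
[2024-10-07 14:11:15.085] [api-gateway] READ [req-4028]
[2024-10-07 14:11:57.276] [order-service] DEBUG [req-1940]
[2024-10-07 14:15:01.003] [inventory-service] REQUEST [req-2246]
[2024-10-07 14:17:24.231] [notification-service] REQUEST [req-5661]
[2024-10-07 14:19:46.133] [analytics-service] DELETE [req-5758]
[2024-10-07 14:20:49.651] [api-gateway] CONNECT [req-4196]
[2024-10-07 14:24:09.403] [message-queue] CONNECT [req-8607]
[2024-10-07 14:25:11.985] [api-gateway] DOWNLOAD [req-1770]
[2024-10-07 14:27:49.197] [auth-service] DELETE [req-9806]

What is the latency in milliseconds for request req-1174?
134

To calculate latency:

1. Find REQUEST with id req-1174: 2024-10-07 14:06:54.470
2. Find RESPONSE with id req-1174: 2024-10-07 14:06:54.604
3. Latency: 2024-10-07 14:06:54.604 - 2024-10-07 14:06:54.470 = 134ms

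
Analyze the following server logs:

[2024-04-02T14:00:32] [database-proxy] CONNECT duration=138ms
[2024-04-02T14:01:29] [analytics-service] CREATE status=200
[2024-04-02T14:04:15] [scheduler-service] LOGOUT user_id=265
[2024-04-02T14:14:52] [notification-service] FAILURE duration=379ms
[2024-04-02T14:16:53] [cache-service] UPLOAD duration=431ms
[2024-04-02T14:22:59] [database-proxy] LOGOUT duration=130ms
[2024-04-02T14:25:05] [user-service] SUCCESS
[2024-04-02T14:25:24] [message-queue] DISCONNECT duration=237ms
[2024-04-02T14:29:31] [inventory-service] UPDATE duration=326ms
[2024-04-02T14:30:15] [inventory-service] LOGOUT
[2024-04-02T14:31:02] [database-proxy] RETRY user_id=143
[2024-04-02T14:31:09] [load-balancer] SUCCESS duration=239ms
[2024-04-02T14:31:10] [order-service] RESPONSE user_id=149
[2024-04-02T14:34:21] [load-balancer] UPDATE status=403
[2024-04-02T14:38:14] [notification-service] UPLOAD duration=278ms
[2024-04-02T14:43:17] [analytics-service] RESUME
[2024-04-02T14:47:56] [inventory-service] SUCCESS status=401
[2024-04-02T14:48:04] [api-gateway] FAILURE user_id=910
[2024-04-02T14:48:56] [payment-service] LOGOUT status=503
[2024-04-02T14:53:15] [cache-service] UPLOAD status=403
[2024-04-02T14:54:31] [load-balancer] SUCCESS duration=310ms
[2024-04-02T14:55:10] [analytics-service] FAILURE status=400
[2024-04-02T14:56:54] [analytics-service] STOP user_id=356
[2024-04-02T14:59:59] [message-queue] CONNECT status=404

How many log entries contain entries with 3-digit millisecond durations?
9

To find matching entries:

1. Pattern to match: entries with 3-digit millisecond durations
2. Scan each log entry for the pattern
3. Count matches: 9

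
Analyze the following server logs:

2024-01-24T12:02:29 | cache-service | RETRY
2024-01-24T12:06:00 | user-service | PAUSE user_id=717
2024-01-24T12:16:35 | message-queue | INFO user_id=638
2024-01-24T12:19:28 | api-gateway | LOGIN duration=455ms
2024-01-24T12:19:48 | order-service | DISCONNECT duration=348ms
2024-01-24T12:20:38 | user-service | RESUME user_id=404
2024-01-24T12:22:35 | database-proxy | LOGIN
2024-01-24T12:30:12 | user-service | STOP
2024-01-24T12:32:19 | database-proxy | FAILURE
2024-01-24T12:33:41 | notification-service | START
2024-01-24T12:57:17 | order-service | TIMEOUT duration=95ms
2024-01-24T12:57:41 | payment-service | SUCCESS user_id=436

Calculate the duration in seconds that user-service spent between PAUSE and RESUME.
878

To calculate state duration:

1. Find PAUSE event for user-service: 2024-01-24T12:06:00
2. Find RESUME event for user-service: 2024-01-24T12:20:38
3. Calculate duration: 2024-01-24T12:20:38 - 2024-01-24T12:06:00 = 878 seconds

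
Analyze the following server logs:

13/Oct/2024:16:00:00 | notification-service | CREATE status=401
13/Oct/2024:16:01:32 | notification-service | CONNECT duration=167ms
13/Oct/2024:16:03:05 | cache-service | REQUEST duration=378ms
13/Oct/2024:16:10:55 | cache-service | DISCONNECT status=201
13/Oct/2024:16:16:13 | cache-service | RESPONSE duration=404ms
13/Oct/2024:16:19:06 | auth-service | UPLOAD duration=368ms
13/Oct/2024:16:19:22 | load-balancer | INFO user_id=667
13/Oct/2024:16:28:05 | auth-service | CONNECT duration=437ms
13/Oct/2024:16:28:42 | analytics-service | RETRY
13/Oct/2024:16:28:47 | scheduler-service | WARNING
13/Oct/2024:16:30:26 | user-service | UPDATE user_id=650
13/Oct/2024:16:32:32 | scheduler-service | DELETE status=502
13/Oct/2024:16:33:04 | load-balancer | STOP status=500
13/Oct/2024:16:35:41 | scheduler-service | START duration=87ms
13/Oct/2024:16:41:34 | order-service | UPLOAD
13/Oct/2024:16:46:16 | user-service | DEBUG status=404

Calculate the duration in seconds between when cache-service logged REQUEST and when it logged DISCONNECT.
470

To find the time between events:

1. Locate the first REQUEST event for cache-service: 13/Oct/2024:16:03:05
2. Locate the first DISCONNECT event for cache-service: 13/Oct/2024:16:10:55
3. Calculate the difference: 13/Oct/2024:16:10:55 - 13/Oct/2024:16:03:05 = 470 seconds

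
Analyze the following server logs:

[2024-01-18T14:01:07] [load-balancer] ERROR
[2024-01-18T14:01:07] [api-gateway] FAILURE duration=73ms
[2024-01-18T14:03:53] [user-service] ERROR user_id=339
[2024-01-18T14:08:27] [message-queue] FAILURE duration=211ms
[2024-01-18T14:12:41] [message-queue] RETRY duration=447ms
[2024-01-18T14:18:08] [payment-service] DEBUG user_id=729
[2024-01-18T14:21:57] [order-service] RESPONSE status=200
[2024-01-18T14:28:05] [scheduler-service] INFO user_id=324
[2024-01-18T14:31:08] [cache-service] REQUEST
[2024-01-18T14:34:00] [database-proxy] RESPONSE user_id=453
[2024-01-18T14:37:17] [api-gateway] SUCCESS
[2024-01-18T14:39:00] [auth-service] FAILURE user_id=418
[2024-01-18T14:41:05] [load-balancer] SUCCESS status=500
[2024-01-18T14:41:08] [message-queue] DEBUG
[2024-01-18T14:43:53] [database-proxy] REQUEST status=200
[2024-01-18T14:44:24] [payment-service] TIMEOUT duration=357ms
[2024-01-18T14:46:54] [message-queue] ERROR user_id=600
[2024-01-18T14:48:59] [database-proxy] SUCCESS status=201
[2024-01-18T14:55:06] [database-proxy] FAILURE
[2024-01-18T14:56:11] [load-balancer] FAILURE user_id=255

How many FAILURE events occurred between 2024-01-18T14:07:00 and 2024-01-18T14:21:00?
1

To count events in the time window:

1. Window boundaries: 2024-01-18T14:07:00 to 2024-01-18T14:21:00
2. Filter for FAILURE events within this window
3. Count matching events: 1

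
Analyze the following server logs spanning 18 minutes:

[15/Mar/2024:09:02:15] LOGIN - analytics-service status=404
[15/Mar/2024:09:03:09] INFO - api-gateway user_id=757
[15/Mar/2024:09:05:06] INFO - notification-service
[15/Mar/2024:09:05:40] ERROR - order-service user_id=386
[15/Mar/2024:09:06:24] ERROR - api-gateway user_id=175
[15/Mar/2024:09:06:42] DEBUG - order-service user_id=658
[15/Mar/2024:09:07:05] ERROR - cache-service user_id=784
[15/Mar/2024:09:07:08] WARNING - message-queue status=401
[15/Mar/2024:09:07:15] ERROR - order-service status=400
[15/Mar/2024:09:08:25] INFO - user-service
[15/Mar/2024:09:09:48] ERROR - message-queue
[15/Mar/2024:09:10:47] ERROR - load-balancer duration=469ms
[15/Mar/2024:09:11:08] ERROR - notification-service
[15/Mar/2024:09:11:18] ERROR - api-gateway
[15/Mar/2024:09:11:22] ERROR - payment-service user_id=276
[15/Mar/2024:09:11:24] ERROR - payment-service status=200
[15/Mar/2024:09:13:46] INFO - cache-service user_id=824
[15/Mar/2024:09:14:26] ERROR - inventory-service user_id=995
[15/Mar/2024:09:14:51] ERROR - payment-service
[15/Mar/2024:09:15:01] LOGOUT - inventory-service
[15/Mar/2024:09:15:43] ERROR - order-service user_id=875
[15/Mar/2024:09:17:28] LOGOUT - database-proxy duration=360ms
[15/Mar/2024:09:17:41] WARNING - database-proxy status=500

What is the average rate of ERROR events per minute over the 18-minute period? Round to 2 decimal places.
0.72

To calculate the rate:

1. Count total ERROR events: 13
2. Total time period: 18 minutes
3. Rate = 13 / 18 = 0.72 events per minute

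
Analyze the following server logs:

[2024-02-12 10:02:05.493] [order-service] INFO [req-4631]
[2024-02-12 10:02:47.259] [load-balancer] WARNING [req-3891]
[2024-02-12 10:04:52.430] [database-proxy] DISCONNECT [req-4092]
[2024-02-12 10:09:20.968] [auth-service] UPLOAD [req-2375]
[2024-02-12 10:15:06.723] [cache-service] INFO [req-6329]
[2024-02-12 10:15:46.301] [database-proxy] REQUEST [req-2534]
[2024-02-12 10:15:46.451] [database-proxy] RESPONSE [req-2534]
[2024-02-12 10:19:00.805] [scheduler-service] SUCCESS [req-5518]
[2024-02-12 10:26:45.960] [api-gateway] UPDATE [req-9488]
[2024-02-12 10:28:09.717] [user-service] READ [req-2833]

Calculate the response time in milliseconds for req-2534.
150

To calculate latency:

1. Find REQUEST with id req-2534: 2024-02-12 10:15:46.301
2. Find RESPONSE with id req-2534: 2024-02-12 10:15:46.451
3. Latency: 2024-02-12 10:15:46.451 - 2024-02-12 10:15:46.301 = 150ms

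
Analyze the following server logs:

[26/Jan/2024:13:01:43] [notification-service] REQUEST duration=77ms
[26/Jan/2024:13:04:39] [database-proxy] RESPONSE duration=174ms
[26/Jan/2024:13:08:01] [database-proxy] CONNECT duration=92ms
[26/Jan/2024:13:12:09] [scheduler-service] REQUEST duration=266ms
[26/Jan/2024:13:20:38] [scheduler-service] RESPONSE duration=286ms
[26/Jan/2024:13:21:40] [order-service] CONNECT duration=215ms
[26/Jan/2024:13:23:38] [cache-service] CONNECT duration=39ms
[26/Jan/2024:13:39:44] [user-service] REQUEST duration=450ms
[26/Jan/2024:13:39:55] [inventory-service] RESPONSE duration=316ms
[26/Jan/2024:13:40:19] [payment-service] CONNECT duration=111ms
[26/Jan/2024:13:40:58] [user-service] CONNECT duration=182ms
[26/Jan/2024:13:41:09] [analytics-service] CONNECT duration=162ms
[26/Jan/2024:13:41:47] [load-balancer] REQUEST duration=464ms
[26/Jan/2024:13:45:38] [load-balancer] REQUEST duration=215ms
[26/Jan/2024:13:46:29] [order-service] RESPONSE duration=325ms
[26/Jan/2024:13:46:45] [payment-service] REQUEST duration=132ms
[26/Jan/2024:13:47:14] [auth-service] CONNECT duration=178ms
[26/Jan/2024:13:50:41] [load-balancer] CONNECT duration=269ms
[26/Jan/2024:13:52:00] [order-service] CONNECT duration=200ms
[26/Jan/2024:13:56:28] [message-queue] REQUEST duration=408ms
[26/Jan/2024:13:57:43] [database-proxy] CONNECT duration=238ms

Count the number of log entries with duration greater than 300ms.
5

To count timeouts:

1. Threshold: 300ms
2. Extract duration from each log entry
3. Count entries where duration > 300
4. Timeout count: 5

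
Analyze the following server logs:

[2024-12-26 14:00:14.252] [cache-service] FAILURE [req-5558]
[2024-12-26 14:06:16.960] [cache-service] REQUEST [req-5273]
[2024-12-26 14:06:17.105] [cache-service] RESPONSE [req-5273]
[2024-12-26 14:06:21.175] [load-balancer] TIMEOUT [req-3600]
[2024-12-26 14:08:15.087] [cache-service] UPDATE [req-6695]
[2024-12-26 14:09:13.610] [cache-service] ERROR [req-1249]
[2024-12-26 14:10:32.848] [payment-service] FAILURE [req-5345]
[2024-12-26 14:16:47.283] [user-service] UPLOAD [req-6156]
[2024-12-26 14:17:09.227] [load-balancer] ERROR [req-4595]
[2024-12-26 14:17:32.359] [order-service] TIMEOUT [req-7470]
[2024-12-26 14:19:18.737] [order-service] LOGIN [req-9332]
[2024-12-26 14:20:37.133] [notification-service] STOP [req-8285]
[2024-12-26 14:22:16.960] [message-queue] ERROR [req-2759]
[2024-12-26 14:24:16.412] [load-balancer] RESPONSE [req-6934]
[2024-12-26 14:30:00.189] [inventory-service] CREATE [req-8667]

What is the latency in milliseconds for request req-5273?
145

To calculate latency:

1. Find REQUEST with id req-5273: 2024-12-26 14:06:16.960
2. Find RESPONSE with id req-5273: 2024-12-26 14:06:17.105
3. Latency: 2024-12-26 14:06:17.105 - 2024-12-26 14:06:16.960 = 145ms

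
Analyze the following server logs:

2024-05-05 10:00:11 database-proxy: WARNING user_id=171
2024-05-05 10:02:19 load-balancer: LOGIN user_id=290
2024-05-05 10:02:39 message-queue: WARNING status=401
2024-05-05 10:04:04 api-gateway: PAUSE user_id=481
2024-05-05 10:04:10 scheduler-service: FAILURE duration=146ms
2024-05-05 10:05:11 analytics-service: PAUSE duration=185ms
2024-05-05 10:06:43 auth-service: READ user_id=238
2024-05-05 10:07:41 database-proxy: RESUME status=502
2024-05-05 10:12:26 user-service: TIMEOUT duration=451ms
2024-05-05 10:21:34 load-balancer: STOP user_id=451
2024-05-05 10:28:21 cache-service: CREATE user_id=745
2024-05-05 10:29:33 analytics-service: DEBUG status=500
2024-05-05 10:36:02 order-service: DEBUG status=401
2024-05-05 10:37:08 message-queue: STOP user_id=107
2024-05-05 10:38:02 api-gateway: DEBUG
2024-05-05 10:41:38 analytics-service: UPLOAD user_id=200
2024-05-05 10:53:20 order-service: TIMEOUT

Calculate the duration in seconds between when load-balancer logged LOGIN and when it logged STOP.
1155

To find the time between events:

1. Locate the first LOGIN event for load-balancer: 2024-05-05 10:02:19
2. Locate the first STOP event for load-balancer: 2024-05-05 10:21:34
3. Calculate the difference: 2024-05-05 10:21:34 - 2024-05-05 10:02:19 = 1155 seconds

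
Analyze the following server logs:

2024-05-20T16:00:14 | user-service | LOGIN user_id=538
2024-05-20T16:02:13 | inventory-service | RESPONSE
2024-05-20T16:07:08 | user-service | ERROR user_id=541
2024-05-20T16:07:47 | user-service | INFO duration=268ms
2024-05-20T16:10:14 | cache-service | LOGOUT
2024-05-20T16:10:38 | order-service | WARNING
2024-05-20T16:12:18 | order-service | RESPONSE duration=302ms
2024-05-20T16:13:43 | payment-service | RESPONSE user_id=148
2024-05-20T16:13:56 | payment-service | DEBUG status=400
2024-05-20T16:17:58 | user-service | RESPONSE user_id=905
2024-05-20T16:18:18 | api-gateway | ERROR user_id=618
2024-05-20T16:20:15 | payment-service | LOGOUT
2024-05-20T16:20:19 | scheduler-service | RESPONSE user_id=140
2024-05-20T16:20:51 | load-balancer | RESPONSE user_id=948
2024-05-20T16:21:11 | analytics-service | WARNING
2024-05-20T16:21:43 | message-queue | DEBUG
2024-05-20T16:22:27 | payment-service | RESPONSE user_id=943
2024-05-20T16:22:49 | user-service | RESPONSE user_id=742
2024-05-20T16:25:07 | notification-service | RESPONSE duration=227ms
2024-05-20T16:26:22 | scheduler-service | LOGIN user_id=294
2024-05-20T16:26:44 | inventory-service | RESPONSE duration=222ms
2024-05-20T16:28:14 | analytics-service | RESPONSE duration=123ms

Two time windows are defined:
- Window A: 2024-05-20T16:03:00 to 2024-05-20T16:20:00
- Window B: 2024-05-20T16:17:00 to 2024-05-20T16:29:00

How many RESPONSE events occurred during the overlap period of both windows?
1

To find overlap events:

1. Window A: 2024-05-20T16:03:00 to 2024-05-20T16:20:00
2. Window B: 2024-05-20T16:17:00 to 2024-05-20T16:29:00
3. Overlap period: 2024-05-20T16:17:00 to 2024-05-20T16:20:00
4. Count RESPONSE events in overlap: 1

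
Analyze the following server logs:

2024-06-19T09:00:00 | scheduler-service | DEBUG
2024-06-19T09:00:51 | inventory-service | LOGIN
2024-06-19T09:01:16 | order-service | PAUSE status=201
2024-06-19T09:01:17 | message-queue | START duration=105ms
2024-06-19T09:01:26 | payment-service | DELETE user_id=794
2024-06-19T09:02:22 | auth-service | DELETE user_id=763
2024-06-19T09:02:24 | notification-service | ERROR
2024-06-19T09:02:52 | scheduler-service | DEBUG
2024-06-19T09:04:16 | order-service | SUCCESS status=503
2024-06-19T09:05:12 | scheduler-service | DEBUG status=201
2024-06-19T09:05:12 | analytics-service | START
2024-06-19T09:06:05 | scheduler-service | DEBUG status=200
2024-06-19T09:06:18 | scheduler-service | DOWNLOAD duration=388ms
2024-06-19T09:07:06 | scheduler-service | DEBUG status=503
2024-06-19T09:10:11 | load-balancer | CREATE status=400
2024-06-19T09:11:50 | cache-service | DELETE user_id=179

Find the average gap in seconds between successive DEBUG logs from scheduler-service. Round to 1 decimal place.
106.5

To calculate average interval:

1. Find all DEBUG events for scheduler-service in order
2. Calculate time gaps between consecutive events
3. Compute mean of gaps: 426 / 4 = 106.5 seconds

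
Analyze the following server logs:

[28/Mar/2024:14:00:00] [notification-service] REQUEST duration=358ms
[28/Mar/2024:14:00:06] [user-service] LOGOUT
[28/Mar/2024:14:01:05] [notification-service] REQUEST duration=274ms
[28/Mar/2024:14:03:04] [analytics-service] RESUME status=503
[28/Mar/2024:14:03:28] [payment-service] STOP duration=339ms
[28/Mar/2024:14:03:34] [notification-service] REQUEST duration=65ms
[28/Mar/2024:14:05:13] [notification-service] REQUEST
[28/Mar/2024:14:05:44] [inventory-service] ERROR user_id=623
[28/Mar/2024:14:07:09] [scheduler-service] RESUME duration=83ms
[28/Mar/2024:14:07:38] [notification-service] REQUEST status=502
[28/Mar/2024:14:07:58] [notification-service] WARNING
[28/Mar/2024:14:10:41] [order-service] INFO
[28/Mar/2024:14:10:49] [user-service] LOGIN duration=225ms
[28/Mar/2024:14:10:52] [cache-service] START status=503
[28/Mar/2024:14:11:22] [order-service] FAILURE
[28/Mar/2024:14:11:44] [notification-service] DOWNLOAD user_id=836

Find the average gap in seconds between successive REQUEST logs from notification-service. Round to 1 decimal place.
114.5

To calculate average interval:

1. Find all REQUEST events for notification-service in order
2. Calculate time gaps between consecutive events
3. Compute mean of gaps: 458 / 4 = 114.5 seconds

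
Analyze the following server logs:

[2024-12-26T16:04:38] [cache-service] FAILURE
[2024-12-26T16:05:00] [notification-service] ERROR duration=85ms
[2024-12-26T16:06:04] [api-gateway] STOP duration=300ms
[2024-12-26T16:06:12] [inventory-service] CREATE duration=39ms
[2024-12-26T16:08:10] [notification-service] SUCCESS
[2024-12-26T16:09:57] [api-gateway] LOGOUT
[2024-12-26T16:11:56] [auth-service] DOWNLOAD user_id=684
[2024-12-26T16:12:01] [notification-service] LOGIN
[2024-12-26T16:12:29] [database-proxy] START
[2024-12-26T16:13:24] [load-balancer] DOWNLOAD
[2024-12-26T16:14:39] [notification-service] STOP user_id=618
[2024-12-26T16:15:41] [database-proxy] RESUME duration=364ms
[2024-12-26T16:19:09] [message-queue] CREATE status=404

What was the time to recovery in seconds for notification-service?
190

To calculate recovery time:

1. Find ERROR event for notification-service: 2024-12-26T16:05:00
2. Find next SUCCESS event for notification-service: 2024-12-26T16:08:10
3. Recovery time: 2024-12-26T16:08:10 - 2024-12-26T16:05:00 = 190 seconds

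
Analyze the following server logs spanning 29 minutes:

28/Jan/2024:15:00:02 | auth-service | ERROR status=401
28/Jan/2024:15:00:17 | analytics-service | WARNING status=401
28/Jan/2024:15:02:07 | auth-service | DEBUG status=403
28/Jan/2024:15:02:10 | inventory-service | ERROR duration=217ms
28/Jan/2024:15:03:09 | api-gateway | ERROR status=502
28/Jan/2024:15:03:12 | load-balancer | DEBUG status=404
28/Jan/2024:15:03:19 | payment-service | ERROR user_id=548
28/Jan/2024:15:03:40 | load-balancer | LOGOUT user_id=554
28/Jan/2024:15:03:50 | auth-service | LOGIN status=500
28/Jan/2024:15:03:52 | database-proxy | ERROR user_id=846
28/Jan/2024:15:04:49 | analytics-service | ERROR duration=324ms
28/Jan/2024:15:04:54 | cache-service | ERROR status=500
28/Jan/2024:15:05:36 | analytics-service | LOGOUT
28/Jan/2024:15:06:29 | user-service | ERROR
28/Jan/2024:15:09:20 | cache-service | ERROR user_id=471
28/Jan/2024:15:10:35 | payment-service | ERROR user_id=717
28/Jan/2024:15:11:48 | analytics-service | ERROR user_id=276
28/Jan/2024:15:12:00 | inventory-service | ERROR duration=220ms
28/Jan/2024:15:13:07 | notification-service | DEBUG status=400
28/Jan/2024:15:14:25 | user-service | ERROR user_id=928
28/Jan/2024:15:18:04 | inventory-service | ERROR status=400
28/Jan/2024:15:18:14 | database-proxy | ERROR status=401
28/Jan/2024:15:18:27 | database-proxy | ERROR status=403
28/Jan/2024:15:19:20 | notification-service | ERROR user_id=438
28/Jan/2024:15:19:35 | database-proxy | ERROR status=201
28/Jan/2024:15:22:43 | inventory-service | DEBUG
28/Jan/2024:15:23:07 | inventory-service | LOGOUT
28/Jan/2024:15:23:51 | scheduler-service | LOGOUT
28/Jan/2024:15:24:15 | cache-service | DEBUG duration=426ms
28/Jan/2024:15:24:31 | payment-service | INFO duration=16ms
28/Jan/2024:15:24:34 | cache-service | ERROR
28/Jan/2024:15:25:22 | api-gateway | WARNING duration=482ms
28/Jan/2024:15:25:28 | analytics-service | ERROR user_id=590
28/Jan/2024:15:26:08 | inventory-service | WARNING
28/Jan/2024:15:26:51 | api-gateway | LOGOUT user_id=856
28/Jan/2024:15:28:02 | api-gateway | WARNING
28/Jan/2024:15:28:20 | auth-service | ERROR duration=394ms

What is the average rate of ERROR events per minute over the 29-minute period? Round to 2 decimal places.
0.72

To calculate the rate:

1. Count total ERROR events: 21
2. Total time period: 29 minutes
3. Rate = 21 / 29 = 0.72 events per minute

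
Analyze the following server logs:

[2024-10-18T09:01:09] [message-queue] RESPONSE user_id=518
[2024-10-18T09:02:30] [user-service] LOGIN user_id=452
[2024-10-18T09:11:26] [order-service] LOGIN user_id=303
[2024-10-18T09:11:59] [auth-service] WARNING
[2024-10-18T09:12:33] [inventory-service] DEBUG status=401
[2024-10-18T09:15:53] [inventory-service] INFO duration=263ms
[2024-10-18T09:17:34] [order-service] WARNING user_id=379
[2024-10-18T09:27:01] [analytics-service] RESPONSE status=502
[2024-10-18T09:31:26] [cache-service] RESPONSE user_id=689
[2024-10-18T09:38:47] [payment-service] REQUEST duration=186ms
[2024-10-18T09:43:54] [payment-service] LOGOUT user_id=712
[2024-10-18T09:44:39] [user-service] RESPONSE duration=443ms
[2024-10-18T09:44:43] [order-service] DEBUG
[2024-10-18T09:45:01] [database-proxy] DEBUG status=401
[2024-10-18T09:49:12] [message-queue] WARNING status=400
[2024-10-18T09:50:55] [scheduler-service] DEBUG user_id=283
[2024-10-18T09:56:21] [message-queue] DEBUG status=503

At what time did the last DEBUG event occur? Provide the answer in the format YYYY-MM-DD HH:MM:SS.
2024-10-18 09:56:21

To find the last event:

1. Filter for all DEBUG events
2. Sort by timestamp
3. Select the last one
4. Timestamp: 2024-10-18 09:56:21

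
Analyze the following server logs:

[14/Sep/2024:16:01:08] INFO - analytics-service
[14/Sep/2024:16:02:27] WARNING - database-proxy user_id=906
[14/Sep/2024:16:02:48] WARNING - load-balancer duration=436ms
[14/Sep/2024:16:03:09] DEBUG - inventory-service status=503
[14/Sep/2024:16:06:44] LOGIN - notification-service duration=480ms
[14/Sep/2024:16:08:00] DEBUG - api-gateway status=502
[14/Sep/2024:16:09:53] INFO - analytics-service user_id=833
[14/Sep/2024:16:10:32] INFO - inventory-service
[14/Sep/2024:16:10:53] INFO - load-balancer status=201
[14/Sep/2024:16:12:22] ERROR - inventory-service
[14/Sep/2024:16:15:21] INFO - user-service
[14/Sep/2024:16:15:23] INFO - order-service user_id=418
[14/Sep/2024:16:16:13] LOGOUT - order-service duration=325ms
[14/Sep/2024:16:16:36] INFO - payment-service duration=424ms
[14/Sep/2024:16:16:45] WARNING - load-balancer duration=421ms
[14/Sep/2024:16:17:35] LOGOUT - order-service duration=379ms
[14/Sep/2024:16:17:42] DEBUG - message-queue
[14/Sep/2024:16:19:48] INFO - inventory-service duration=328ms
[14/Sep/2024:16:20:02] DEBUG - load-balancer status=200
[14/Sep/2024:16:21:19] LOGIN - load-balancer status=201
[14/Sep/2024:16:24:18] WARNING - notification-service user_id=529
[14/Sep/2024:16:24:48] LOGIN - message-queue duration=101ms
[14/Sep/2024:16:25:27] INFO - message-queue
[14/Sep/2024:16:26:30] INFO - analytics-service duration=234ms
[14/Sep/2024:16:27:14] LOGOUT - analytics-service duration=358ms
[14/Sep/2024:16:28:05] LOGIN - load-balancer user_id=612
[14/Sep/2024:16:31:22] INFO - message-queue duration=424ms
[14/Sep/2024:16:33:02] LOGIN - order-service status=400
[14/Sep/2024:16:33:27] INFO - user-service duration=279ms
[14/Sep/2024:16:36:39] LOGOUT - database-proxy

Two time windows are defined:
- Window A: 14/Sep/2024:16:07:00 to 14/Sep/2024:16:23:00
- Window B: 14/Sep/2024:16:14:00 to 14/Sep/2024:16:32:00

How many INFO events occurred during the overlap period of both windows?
4

To find overlap events:

1. Window A: 14/Sep/2024:16:07:00 to 14/Sep/2024:16:23:00
2. Window B: 14/Sep/2024:16:14:00 to 14/Sep/2024:16:32:00
3. Overlap period: 14/Sep/2024:16:14:00 to 14/Sep/2024:16:23:00
4. Count INFO events in overlap: 4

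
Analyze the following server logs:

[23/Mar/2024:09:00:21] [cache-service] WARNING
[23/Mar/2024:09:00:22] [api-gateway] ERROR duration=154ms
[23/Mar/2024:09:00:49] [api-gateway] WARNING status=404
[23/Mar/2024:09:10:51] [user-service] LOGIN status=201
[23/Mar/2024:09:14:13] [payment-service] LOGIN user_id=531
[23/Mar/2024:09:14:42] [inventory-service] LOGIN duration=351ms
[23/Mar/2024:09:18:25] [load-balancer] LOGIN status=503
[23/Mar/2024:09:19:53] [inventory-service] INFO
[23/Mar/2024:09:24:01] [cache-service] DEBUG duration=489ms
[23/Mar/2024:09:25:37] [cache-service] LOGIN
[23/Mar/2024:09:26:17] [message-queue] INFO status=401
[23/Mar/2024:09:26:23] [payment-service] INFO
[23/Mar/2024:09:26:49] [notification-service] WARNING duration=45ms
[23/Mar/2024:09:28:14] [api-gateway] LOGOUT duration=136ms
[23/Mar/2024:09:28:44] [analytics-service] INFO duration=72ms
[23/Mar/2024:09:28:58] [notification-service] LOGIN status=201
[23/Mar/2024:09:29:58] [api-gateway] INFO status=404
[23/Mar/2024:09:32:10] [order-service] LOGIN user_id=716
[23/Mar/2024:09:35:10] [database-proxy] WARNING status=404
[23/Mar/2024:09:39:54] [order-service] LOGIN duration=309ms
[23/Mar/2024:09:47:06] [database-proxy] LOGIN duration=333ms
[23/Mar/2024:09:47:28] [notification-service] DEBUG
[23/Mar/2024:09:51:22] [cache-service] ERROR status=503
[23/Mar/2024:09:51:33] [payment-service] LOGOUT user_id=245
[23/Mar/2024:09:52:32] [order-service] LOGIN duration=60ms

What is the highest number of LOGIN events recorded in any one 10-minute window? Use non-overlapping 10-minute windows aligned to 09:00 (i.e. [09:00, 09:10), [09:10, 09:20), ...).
4

To find the burst window:

1. Divide the log period into non-overlapping 10-minute windows starting at 09:00
2. Count LOGIN events in each window
3. Find the window with maximum count
4. Maximum events in a window: 4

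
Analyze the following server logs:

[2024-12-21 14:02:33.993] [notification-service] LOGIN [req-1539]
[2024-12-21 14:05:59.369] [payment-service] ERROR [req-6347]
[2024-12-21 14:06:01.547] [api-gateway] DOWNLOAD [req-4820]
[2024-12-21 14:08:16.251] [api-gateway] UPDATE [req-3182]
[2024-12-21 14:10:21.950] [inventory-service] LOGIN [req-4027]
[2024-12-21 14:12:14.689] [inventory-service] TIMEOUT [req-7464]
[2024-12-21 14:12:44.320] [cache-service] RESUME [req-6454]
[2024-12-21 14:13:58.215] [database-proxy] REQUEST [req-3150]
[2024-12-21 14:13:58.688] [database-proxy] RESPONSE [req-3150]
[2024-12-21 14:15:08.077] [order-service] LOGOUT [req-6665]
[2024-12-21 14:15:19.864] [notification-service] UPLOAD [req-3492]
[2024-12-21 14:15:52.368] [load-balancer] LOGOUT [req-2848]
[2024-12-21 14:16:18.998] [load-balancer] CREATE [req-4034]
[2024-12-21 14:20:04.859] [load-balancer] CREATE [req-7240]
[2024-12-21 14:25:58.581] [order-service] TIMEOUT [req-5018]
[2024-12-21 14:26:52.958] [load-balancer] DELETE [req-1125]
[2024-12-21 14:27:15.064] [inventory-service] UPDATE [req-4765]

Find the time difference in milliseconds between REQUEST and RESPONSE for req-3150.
473

To calculate latency:

1. Find REQUEST with id req-3150: 2024-12-21 14:13:58.215
2. Find RESPONSE with id req-3150: 2024-12-21 14:13:58.688
3. Latency: 2024-12-21 14:13:58.688 - 2024-12-21 14:13:58.215 = 473ms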